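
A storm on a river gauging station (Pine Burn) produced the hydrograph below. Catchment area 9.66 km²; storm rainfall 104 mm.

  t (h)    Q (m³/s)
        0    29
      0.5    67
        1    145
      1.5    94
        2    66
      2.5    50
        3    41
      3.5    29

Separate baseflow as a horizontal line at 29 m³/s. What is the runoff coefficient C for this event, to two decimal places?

ΣQ_DR = 289.0 m³/s; V = ΣQ_DR·Δt = 5.202 × 10^5 m³.
Runoff depth d = V / A = 53.85 mm.
C = d / P = 53.85 / 104 = 0.52.

C ≈ 0.52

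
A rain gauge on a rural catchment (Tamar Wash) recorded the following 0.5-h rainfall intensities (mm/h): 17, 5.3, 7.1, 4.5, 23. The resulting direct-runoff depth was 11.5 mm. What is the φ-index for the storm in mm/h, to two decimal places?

Only the 2 blocks with intensity above φ contribute runoff: 17, 23 mm/h.
Σ(I−φ)·Δt = d  ⇒  (17+23 − 2φ)·0.5 = 11.5
φ = (40.00 − 11.5/0.5) / 2 = 8.50 mm/h.

φ ≈ 8.50 mm/h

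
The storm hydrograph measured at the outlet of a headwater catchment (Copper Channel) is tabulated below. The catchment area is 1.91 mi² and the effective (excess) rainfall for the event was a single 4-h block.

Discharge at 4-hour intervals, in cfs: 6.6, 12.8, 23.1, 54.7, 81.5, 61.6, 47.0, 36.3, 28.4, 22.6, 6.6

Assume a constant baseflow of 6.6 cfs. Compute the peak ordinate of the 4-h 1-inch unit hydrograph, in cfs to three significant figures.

U_p ≈ 74.8 cfs

Direct runoff: 0.0, 6.2, 16.5, 48.1, 74.9, 55.0, 40.4, 29.7, 21.8, 16.0, 0.0 cfs; ΣQ_DR = 308.6 cfs, peak = 74.9 cfs.
Runoff depth d = ΣQ_DR·Δt / A = 308.6 × 14400 / (1.91 mi²) = 1.001 in.
The 1-inch UH is the DRH scaled by (1 in)/d, so U_p = 74.9 × 1/1.001 = 74.8 cfs.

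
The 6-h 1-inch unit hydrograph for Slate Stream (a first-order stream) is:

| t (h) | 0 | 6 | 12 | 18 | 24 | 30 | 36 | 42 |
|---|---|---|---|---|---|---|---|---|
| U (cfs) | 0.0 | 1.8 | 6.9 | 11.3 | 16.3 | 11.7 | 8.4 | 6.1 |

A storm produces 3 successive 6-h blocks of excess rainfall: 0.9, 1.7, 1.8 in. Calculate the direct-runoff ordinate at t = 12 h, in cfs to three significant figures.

Q ≈ 9.27 cfs

By discrete convolution, Q_j = Σ (P_i / 1 in) · U_{j−i}.
At t = 12 h (j=2): Q = (0.9/1)·6.9 + (1.7/1)·1.8 + (1.8/1)·0.0 = 9.27 cfs.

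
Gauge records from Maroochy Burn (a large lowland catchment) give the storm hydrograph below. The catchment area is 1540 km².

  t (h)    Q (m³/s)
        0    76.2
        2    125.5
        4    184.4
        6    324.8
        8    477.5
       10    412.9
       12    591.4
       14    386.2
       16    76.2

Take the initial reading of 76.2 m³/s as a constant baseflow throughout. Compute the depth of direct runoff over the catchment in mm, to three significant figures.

Direct runoff: 0.0, 49.3, 108.2, 248.6, 401.3, 336.7, 515.2, 310.0, 0.0 m³/s; ΣQ_DR = 1969 m³/s.
V = ΣQ_DR · Δt = 1969 × 7200 s = 1.418 × 10^7 m³.
Over A = 1540 km², depth = V / A = 9.21 mm.

d ≈ 9.21 mm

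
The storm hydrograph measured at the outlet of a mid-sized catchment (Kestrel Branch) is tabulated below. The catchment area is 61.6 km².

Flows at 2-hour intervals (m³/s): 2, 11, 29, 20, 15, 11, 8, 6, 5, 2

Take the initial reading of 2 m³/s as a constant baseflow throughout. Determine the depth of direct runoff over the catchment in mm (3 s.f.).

Direct runoff: 0.0, 9.0, 27.0, 18.0, 13.0, 9.0, 6.0, 4.0, 3.0, 0.0 m³/s; ΣQ_DR = 89.00 m³/s.
V = ΣQ_DR · Δt = 89.00 × 7200 s = 6.408 × 10^5 m³.
Over A = 61.6 km², depth = V / A = 10.4 mm.

d ≈ 10.4 mm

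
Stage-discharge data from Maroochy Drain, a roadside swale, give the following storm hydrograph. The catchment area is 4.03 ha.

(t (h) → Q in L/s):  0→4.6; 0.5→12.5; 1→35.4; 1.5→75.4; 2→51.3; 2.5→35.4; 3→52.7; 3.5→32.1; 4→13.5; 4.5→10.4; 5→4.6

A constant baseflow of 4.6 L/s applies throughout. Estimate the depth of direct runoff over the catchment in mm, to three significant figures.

d ≈ 12.4 mm

Direct runoff: 0.0, 7.9, 30.8, 70.8, 46.7, 30.8, 48.1, 27.5, 8.9, 5.8, 0.0 L/s; ΣQ_DR = 277.3 L/s.
V = ΣQ_DR · Δt = 277.3 × 1800 s = 4.991 × 10^5 L.
Over A = 4.03 ha, depth = V / A = 12.4 mm.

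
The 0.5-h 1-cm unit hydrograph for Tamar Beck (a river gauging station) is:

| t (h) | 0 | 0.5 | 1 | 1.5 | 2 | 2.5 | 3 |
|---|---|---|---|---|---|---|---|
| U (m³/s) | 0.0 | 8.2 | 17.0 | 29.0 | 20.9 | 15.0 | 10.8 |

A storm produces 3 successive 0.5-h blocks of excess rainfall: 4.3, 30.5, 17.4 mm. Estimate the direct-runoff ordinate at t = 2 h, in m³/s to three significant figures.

By discrete convolution, Q_j = Σ (P_i / 10 mm) · U_{j−i}.
At t = 2 h (j=4): Q = (4.3/10)·20.9 + (30.5/10)·29.0 + (17.4/10)·17.0 = 127 m³/s.

Q ≈ 127 m³/s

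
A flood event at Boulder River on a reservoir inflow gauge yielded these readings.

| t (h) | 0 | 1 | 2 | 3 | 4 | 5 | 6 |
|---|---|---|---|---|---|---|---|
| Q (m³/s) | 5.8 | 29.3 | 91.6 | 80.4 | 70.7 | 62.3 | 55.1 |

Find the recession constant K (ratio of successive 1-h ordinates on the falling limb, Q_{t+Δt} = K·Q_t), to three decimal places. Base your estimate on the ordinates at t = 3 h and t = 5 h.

Using the recession-limb readings at t = 3 h and t = 5 h: Q falls from 80.4 to 62.3 m³/s over 2 intervals.
K = (Q₂/Q₁)^(1/2) = (62.3/80.4)^(1/2) = 0.880.

K ≈ 0.880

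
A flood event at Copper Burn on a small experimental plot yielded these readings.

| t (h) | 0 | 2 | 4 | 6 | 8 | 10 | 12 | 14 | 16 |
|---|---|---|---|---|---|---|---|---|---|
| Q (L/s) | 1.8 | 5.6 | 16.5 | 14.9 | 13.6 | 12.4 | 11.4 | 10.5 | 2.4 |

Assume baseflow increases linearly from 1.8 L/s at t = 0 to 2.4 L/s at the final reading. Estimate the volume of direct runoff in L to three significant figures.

V ≈ 5.05 × 10^5 L

Direct-runoff ordinates (Q − Q_b): 0.00, 3.73, 14.55, 12.88, 11.50, 10.22, 9.15, 8.18, 0.00 L/s.
ΣQ_DR = 70.20 L/s.
With Δt = 2 h = 7200 s, V = ΣQ_DR · Δt = 70.20 × 7200 = 5.05 × 10^5 L.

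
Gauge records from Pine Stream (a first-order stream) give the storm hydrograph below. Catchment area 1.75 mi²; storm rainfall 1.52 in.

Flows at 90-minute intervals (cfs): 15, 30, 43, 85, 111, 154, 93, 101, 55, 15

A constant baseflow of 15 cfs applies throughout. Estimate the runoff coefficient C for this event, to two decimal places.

ΣQ_DR = 552.0 cfs; V = ΣQ_DR·Δt = 2.981 × 10^6 ft³.
Runoff depth d = V / A = 0.7332 in.
C = d / P = 0.7332 / 1.52 = 0.48.

C ≈ 0.48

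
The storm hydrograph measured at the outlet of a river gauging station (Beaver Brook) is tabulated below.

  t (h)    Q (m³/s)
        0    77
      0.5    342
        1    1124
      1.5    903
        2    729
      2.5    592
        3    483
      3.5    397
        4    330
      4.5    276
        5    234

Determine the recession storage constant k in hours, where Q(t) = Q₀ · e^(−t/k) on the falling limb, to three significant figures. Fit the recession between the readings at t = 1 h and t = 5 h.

k ≈ 2.55 h

On the falling limb, Q drops from 1124 to 234 m³/s between t = 1 h and t = 5 h (Δt = 4 h).
k = −Δt / ln(Q₂/Q₁) = −4 / ln(234/1124) = 2.55 h.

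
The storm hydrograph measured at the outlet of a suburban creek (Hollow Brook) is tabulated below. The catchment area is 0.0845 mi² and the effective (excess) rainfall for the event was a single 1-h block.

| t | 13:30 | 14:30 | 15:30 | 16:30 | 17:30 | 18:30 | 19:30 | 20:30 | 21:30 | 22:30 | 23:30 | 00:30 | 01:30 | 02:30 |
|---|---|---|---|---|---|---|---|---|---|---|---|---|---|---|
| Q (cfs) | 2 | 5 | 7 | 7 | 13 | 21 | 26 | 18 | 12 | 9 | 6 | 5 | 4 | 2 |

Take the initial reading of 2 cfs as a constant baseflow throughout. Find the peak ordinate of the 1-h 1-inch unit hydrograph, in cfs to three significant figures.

U_p ≈ 12.0 cfs

Direct runoff: 0.0, 3.0, 5.0, 5.0, 11.0, 19.0, 24.0, 16.0, 10.0, 7.0, 4.0, 3.0, 2.0, 0.0 cfs; ΣQ_DR = 109.0 cfs, peak = 24.0 cfs.
Runoff depth d = ΣQ_DR·Δt / A = 109.0 × 3600 / (0.0845 mi²) = 1.999 in.
The 1-inch UH is the DRH scaled by (1 in)/d, so U_p = 24.0 × 1/1.999 = 12.0 cfs.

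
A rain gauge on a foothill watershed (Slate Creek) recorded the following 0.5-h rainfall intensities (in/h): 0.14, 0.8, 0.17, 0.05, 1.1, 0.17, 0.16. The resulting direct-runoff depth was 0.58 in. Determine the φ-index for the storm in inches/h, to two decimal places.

φ ≈ 0.37 in/h

Only the 2 blocks with intensity above φ contribute runoff: 0.8, 1.1 in/h.
Σ(I−φ)·Δt = d  ⇒  (0.8+1.1 − 2φ)·0.5 = 0.58
φ = (1.900 − 0.58/0.5) / 2 = 0.37 in/h.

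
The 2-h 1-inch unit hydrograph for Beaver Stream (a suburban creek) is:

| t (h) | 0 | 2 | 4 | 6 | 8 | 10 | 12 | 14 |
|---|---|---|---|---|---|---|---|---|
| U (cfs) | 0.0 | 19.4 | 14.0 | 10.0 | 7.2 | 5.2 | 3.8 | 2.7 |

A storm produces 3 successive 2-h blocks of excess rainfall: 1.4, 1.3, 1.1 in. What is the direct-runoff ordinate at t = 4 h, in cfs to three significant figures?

By discrete convolution, Q_j = Σ (P_i / 1 in) · U_{j−i}.
At t = 4 h (j=2): Q = (1.4/1)·14.0 + (1.3/1)·19.4 + (1.1/1)·0.0 = 44.8 cfs.

Q ≈ 44.8 cfs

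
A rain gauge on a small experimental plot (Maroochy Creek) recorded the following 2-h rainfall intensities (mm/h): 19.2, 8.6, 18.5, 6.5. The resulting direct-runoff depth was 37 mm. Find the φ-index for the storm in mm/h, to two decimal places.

φ ≈ 9.60 mm/h

Only the 2 blocks with intensity above φ contribute runoff: 19.2, 18.5 mm/h.
Σ(I−φ)·Δt = d  ⇒  (19.2+18.5 − 2φ)·2 = 37
φ = (37.70 − 37/2) / 2 = 9.60 mm/h.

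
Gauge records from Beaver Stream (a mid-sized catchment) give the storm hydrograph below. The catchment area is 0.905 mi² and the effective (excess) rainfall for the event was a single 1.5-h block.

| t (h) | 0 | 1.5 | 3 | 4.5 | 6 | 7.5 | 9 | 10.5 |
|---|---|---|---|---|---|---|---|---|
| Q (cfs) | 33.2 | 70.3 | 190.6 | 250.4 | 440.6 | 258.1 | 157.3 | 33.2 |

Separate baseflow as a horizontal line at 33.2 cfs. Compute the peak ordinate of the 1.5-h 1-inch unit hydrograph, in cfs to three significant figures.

Direct runoff: 0.0, 37.1, 157.4, 217.2, 407.4, 224.9, 124.1, 0.0 cfs; ΣQ_DR = 1168 cfs, peak = 407.4 cfs.
Runoff depth d = ΣQ_DR·Δt / A = 1168 × 5400 / (0.905 mi²) = 3.000 in.
The 1-inch UH is the DRH scaled by (1 in)/d, so U_p = 407.4 × 1/3.000 = 136 cfs.

U_p ≈ 136 cfs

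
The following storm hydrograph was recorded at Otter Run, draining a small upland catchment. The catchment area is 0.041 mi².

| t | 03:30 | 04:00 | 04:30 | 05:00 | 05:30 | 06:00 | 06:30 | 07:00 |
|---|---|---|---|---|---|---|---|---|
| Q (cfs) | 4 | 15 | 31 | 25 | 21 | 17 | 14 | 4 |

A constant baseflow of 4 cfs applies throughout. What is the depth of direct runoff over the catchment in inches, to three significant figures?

d ≈ 1.87 in

Direct runoff: 0.0, 11.0, 27.0, 21.0, 17.0, 13.0, 10.0, 0.0 cfs; ΣQ_DR = 99.00 cfs.
V = ΣQ_DR · Δt = 99.00 × 1800 s = 1.782 × 10^5 ft³.
Over A = 0.041 mi², depth = V / A = 1.87 in.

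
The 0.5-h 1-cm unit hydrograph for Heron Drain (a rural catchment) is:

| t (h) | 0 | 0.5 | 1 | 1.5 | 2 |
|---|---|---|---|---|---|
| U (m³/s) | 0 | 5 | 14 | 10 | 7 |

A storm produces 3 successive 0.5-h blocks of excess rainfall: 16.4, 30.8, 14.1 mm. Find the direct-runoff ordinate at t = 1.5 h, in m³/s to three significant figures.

Q ≈ 66.6 m³/s

By discrete convolution, Q_j = Σ (P_i / 10 mm) · U_{j−i}.
At t = 1.5 h (j=3): Q = (16.4/10)·10 + (30.8/10)·14 + (14.1/10)·5 = 66.6 m³/s.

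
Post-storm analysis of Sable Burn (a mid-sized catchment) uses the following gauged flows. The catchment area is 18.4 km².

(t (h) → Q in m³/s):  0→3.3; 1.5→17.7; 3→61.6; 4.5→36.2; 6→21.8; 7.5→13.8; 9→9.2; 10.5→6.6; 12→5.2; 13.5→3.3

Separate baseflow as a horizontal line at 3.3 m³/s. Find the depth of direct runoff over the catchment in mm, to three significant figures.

Direct runoff: 0.0, 14.4, 58.3, 32.9, 18.5, 10.5, 5.9, 3.3, 1.9, 0.0 m³/s; ΣQ_DR = 145.7 m³/s.
V = ΣQ_DR · Δt = 145.7 × 5400 s = 7.868 × 10^5 m³.
Over A = 18.4 km², depth = V / A = 42.8 mm.

d ≈ 42.8 mm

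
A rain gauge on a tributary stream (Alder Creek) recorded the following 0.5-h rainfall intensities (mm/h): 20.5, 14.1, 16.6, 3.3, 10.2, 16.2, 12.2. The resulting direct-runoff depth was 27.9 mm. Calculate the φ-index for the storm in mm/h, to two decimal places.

Only the 6 blocks with intensity above φ contribute runoff: 20.5, 14.1, 16.6, 10.2, 16.2, 12.2 mm/h.
Σ(I−φ)·Δt = d  ⇒  (20.5+14.1+16.6+10.2+16.2+12.2 − 6φ)·0.5 = 27.9
φ = (89.80 − 27.9/0.5) / 6 = 5.67 mm/h.

φ ≈ 5.67 mm/h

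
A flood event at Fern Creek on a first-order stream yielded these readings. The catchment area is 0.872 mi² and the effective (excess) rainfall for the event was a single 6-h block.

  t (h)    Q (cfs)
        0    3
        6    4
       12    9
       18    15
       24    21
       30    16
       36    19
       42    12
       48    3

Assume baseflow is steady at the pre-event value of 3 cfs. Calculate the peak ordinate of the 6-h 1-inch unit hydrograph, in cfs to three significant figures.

Direct runoff: 0.0, 1.0, 6.0, 12.0, 18.0, 13.0, 16.0, 9.0, 0.0 cfs; ΣQ_DR = 75.00 cfs, peak = 18.0 cfs.
Runoff depth d = ΣQ_DR·Δt / A = 75.00 × 21600 / (0.872 mi²) = 0.7997 in.
The 1-inch UH is the DRH scaled by (1 in)/d, so U_p = 18.0 × 1/0.7997 = 22.5 cfs.

U_p ≈ 22.5 cfs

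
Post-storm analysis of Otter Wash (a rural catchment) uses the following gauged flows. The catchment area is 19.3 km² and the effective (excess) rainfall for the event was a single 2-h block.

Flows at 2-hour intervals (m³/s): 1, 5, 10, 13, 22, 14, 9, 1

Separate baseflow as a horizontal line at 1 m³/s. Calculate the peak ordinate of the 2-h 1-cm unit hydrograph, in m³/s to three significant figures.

U_p ≈ 8.40 m³/s

Direct runoff: 0.0, 4.0, 9.0, 12.0, 21.0, 13.0, 8.0, 0.0 m³/s; ΣQ_DR = 67.00 m³/s, peak = 21.0 m³/s.
Runoff depth d = ΣQ_DR·Δt / A = 67.00 × 7200 / (19.3 km²) = 24.99 mm.
The 1-cm UH is the DRH scaled by (10 mm)/d, so U_p = 21.0 × 10/24.99 = 8.40 m³/s.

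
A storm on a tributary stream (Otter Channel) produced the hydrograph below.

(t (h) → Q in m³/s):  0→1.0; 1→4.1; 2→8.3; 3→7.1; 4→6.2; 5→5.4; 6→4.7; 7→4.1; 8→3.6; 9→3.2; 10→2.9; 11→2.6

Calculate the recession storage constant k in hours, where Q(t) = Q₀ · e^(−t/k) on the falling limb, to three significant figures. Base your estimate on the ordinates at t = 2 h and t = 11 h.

k ≈ 7.75 h

On the falling limb, Q drops from 8.3 to 2.6 m³/s between t = 2 h and t = 11 h (Δt = 9 h).
k = −Δt / ln(Q₂/Q₁) = −9 / ln(2.6/8.3) = 7.75 h.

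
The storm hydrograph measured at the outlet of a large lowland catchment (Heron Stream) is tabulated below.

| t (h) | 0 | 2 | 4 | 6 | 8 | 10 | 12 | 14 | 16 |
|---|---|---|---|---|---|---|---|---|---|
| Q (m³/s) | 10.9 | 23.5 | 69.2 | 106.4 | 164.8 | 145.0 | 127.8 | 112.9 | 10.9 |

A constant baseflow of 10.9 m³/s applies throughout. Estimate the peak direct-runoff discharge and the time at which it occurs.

Subtracting baseflow gives direct-runoff ordinates: 0.0, 12.6, 58.3, 95.5, 153.9, 134.1, 116.9, 102.0, 0.0 m³/s.
The maximum is 153.9 m³/s, occurring at the reading for t = 8 h.

Q_p = 153.9 m³/s at t = 8 h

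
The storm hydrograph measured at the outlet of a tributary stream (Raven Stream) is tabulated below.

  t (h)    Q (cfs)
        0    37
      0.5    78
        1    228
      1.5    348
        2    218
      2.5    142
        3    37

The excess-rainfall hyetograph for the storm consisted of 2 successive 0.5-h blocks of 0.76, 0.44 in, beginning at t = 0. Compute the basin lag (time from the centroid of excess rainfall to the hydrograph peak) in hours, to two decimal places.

Centroid of excess rainfall: t_c = Σ P_i·t̄_i / ΣP_i = 0.4333 h (block centres at 0.25, 0.75 h).
Hydrograph peak occurs at t = 1.5 h, so basin lag t_L = 1.5 − 0.4333 = 1.07 h.

t_L ≈ 1.07 h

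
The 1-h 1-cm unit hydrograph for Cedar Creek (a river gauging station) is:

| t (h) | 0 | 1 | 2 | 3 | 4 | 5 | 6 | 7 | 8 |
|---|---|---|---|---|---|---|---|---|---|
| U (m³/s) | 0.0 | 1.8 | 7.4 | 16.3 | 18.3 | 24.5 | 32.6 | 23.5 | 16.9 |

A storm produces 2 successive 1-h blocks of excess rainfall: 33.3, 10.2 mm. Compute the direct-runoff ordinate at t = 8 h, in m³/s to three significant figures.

Q ≈ 80.2 m³/s

By discrete convolution, Q_j = Σ (P_i / 10 mm) · U_{j−i}.
At t = 8 h (j=8): Q = (33.3/10)·16.9 + (10.2/10)·23.5 = 80.2 m³/s.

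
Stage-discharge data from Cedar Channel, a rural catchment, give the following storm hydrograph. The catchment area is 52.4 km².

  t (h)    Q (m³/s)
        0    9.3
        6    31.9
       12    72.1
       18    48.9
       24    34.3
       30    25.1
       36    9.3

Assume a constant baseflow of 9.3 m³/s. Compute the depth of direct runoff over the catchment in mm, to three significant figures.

Direct runoff: 0.0, 22.6, 62.8, 39.6, 25.0, 15.8, 0.0 m³/s; ΣQ_DR = 165.8 m³/s.
V = ΣQ_DR · Δt = 165.8 × 21600 s = 3.581 × 10^6 m³.
Over A = 52.4 km², depth = V / A = 68.3 mm.

d ≈ 68.3 mm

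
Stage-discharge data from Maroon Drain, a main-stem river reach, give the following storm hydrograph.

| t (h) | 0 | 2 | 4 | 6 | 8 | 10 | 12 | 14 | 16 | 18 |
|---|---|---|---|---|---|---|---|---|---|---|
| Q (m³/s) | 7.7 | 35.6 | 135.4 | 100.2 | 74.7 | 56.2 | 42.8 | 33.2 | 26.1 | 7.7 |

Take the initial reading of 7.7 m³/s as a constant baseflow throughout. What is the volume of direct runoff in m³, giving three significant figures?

Direct-runoff ordinates (Q − Q_b): 0.0, 27.9, 127.7, 92.5, 67.0, 48.5, 35.1, 25.5, 18.4, 0.0 m³/s.
ΣQ_DR = 442.6 m³/s.
With Δt = 2 h = 7200 s, V = ΣQ_DR · Δt = 442.6 × 7200 = 3.19 × 10^6 m³.

V ≈ 3.19 × 10^6 m³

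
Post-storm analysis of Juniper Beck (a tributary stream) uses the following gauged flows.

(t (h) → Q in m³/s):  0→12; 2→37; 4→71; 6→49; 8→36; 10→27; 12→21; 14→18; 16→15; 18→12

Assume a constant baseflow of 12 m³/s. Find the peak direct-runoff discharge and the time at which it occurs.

Subtracting baseflow gives direct-runoff ordinates: 0.0, 25.0, 59.0, 37.0, 24.0, 15.0, 9.0, 6.0, 3.0, 0.0 m³/s.
The maximum is 59.0 m³/s, occurring at the reading for t = 4 h.

Q_p = 59.0 m³/s at t = 4 h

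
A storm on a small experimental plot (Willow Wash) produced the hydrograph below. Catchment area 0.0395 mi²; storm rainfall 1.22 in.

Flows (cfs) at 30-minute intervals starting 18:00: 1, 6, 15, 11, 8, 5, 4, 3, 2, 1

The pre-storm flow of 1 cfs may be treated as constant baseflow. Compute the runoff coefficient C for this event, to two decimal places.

ΣQ_DR = 46.00 cfs; V = ΣQ_DR·Δt = 82800 ft³.
Runoff depth d = V / A = 0.9023 in.
C = d / P = 0.9023 / 1.22 = 0.74.

C ≈ 0.74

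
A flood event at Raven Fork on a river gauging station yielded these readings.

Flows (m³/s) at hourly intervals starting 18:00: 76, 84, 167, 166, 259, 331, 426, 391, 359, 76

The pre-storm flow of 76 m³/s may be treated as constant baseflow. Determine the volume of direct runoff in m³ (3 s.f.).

V ≈ 5.67 × 10^6 m³

Direct-runoff ordinates (Q − Q_b): 0.0, 8.0, 91.0, 90.0, 183.0, 255.0, 350.0, 315.0, 283.0, 0.0 m³/s.
ΣQ_DR = 1575 m³/s.
With Δt = 1 h = 3600 s, V = ΣQ_DR · Δt = 1575 × 3600 = 5.67 × 10^6 m³.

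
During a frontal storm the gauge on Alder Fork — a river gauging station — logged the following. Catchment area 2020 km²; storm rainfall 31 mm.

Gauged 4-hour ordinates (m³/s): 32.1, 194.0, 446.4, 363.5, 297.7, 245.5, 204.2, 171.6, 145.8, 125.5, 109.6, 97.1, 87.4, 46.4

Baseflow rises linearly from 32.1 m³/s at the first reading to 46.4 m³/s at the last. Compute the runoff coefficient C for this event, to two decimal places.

C ≈ 0.46

ΣQ_DR = 2017 m³/s; V = ΣQ_DR·Δt = 2.905 × 10^7 m³.
Runoff depth d = V / A = 14.38 mm.
C = d / P = 14.38 / 31 = 0.46.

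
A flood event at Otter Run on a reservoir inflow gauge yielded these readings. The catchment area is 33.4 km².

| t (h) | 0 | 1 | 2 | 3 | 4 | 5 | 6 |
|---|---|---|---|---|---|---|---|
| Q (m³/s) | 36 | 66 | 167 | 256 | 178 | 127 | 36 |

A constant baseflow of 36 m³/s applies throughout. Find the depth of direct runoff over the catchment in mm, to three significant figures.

Direct runoff: 0.0, 30.0, 131.0, 220.0, 142.0, 91.0, 0.0 m³/s; ΣQ_DR = 614.0 m³/s.
V = ΣQ_DR · Δt = 614.0 × 3600 s = 2.210 × 10^6 m³.
Over A = 33.4 km², depth = V / A = 66.2 mm.

d ≈ 66.2 mm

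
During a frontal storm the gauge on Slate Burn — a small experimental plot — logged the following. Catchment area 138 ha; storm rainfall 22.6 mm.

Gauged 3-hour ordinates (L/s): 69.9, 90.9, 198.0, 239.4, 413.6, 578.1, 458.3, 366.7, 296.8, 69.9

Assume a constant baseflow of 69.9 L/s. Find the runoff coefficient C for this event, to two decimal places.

C ≈ 0.72

ΣQ_DR = 2083 L/s; V = ΣQ_DR·Δt = 2.249 × 10^7 L.
Runoff depth d = V / A = 16.30 mm.
C = d / P = 16.30 / 22.6 = 0.72.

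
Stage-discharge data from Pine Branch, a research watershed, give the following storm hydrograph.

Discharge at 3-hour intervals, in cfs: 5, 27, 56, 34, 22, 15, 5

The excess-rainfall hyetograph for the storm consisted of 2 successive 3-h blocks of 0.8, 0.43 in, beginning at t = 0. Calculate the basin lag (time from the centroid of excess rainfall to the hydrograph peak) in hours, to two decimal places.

Centroid of excess rainfall: t_c = Σ P_i·t̄_i / ΣP_i = 2.5488 h (block centres at 1.5, 4.5 h).
Hydrograph peak occurs at t = 6 h, so basin lag t_L = 6 − 2.5488 = 3.45 h.

t_L ≈ 3.45 h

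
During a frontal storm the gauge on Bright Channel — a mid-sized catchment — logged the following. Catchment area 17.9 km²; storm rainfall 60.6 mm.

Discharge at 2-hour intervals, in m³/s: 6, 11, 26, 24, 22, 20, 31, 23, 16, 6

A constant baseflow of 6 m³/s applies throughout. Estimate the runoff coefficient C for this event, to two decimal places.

ΣQ_DR = 125.0 m³/s; V = ΣQ_DR·Δt = 9.000 × 10^5 m³.
Runoff depth d = V / A = 50.28 mm.
C = d / P = 50.28 / 60.6 = 0.83.

C ≈ 0.83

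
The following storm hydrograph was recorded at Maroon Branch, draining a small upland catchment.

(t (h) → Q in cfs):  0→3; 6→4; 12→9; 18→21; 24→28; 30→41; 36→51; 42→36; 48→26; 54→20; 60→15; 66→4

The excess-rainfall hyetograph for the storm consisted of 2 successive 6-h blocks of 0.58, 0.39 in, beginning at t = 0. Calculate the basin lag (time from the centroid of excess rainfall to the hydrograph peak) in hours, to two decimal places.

Centroid of excess rainfall: t_c = Σ P_i·t̄_i / ΣP_i = 5.4124 h (block centres at 3, 9 h).
Hydrograph peak occurs at t = 36 h, so basin lag t_L = 36 − 5.4124 = 30.59 h.

t_L ≈ 30.59 h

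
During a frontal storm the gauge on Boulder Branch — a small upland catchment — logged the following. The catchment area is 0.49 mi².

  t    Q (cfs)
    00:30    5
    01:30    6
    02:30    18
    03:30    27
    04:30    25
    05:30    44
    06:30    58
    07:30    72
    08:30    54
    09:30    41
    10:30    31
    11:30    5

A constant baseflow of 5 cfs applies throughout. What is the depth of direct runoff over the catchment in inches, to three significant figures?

d ≈ 1.03 in

Direct runoff: 0.0, 1.0, 13.0, 22.0, 20.0, 39.0, 53.0, 67.0, 49.0, 36.0, 26.0, 0.0 cfs; ΣQ_DR = 326.0 cfs.
V = ΣQ_DR · Δt = 326.0 × 3600 s = 1.174 × 10^6 ft³.
Over A = 0.49 mi², depth = V / A = 1.03 in.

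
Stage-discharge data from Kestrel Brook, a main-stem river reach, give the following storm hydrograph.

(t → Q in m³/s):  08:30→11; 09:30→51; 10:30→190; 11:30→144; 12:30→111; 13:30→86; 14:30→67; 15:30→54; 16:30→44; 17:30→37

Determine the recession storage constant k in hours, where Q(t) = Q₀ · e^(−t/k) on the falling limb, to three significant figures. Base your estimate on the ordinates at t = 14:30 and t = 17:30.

k ≈ 5.05 h

On the falling limb, Q drops from 67 to 37 m³/s between t = 14:30 and t = 17:30 (Δt = 3 h).
k = −Δt / ln(Q₂/Q₁) = −3 / ln(37/67) = 5.05 h.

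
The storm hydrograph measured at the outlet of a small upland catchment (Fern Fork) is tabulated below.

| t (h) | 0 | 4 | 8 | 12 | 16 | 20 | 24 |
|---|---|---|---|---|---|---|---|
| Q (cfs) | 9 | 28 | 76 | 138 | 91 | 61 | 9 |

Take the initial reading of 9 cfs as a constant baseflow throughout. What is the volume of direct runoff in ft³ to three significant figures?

V ≈ 5.03 × 10^6 ft³

Direct-runoff ordinates (Q − Q_b): 0.0, 19.0, 67.0, 129.0, 82.0, 52.0, 0.0 cfs.
ΣQ_DR = 349.0 cfs.
With Δt = 4 h = 14400 s, V = ΣQ_DR · Δt = 349.0 × 14400 = 5.03 × 10^6 ft³.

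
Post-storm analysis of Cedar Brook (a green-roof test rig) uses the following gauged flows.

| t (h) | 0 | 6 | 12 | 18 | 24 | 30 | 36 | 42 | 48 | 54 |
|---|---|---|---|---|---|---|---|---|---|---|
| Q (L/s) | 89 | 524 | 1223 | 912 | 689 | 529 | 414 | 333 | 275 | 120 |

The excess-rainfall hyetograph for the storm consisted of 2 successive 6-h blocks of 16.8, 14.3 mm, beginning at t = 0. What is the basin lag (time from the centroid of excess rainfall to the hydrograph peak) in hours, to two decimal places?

Centroid of excess rainfall: t_c = Σ P_i·t̄_i / ΣP_i = 5.7588 h (block centres at 3, 9 h).
Hydrograph peak occurs at t = 12 h, so basin lag t_L = 12 − 5.7588 = 6.24 h.

t_L ≈ 6.24 h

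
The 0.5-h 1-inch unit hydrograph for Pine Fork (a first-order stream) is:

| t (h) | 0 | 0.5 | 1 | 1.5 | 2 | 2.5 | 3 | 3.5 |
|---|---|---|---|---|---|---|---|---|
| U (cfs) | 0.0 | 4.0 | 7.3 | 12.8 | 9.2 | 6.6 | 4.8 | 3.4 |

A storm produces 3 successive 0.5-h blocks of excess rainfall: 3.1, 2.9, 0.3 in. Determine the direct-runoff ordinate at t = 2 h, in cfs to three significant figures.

By discrete convolution, Q_j = Σ (P_i / 1 in) · U_{j−i}.
At t = 2 h (j=4): Q = (3.1/1)·9.2 + (2.9/1)·12.8 + (0.3/1)·7.3 = 67.8 cfs.

Q ≈ 67.8 cfs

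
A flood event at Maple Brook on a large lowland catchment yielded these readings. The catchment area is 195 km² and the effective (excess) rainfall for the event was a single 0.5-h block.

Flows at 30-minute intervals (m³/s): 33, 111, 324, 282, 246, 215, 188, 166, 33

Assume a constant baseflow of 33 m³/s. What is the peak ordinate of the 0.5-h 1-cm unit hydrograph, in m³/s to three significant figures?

U_p ≈ 242 m³/s

Direct runoff: 0.0, 78.0, 291.0, 249.0, 213.0, 182.0, 155.0, 133.0, 0.0 m³/s; ΣQ_DR = 1301 m³/s, peak = 291.0 m³/s.
Runoff depth d = ΣQ_DR·Δt / A = 1301 × 1800 / (195 km²) = 12.01 mm.
The 1-cm UH is the DRH scaled by (10 mm)/d, so U_p = 291.0 × 10/12.01 = 242 m³/s.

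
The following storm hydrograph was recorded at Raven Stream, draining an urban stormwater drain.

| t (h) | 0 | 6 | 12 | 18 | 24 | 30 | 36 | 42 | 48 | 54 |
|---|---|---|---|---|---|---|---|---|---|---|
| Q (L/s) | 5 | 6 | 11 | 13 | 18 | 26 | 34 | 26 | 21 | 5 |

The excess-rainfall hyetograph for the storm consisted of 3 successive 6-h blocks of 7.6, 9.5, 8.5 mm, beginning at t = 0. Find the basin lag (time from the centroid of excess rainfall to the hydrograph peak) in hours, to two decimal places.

Centroid of excess rainfall: t_c = Σ P_i·t̄_i / ΣP_i = 9.2109 h (block centres at 3, 9, 15 h).
Hydrograph peak occurs at t = 36 h, so basin lag t_L = 36 − 9.2109 = 26.79 h.

t_L ≈ 26.79 h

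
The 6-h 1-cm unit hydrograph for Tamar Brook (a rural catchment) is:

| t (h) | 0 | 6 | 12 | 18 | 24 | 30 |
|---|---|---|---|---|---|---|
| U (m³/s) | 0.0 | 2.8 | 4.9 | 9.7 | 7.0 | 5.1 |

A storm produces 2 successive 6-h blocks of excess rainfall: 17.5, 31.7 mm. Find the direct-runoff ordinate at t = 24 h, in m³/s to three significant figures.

Q ≈ 43.0 m³/s

By discrete convolution, Q_j = Σ (P_i / 10 mm) · U_{j−i}.
At t = 24 h (j=4): Q = (17.5/10)·7.0 + (31.7/10)·9.7 = 43.0 m³/s.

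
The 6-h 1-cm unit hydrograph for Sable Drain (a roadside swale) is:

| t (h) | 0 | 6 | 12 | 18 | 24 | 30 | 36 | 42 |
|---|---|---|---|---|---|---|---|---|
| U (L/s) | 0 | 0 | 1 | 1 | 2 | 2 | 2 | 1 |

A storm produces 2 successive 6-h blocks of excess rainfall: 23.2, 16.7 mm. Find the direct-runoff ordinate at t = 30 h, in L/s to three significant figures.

Q ≈ 7.98 L/s

By discrete convolution, Q_j = Σ (P_i / 10 mm) · U_{j−i}.
At t = 30 h (j=5): Q = (23.2/10)·2 + (16.7/10)·2 = 7.98 L/s.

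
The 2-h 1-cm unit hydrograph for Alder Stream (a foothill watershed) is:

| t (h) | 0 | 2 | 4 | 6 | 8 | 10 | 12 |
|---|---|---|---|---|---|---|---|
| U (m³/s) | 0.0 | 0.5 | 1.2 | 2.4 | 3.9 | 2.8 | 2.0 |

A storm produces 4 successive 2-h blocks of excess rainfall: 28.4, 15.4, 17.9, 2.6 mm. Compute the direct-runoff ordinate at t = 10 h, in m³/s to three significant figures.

By discrete convolution, Q_j = Σ (P_i / 10 mm) · U_{j−i}.
At t = 10 h (j=5): Q = (28.4/10)·2.8 + (15.4/10)·3.9 + (17.9/10)·2.4 + (2.6/10)·1.2 = 18.6 m³/s.

Q ≈ 18.6 m³/s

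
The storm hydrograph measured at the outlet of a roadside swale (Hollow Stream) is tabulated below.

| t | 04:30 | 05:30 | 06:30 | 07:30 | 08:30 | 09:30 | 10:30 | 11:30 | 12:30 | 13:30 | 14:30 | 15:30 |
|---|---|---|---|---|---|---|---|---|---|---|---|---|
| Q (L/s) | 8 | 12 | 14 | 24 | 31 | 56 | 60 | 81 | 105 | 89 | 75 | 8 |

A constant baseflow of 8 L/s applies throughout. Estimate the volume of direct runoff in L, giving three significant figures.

Direct-runoff ordinates (Q − Q_b): 0.0, 4.0, 6.0, 16.0, 23.0, 48.0, 52.0, 73.0, 97.0, 81.0, 67.0, 0.0 L/s.
ΣQ_DR = 467.0 L/s.
With Δt = 1 h = 3600 s, V = ΣQ_DR · Δt = 467.0 × 3600 = 1.68 × 10^6 L.

V ≈ 1.68 × 10^6 L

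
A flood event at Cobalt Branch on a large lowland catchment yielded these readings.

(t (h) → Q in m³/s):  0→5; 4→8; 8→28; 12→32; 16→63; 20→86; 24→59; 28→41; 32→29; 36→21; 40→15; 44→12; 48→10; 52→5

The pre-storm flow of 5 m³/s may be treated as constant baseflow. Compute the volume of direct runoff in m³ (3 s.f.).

Direct-runoff ordinates (Q − Q_b): 0.0, 3.0, 23.0, 27.0, 58.0, 81.0, 54.0, 36.0, 24.0, 16.0, 10.0, 7.0, 5.0, 0.0 m³/s.
ΣQ_DR = 344.0 m³/s.
With Δt = 4 h = 14400 s, V = ΣQ_DR · Δt = 344.0 × 14400 = 4.95 × 10^6 m³.

V ≈ 4.95 × 10^6 m³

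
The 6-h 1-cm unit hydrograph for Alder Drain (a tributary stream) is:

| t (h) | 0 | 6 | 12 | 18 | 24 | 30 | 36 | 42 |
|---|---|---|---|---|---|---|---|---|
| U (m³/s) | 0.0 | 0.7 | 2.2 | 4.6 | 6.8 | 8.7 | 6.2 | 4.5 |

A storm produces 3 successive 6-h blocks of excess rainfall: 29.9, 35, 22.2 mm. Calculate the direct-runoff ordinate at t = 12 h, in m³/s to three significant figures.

By discrete convolution, Q_j = Σ (P_i / 10 mm) · U_{j−i}.
At t = 12 h (j=2): Q = (29.9/10)·2.2 + (35/10)·0.7 + (22.2/10)·0.0 = 9.03 m³/s.

Q ≈ 9.03 m³/s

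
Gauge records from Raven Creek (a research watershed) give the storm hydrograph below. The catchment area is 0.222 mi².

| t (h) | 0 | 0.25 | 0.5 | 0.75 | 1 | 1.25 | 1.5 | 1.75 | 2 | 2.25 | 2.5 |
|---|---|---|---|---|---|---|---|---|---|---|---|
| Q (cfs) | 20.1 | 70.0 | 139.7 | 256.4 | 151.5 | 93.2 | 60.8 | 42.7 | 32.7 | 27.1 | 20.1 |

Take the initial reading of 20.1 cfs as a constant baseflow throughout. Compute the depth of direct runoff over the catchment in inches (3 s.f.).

Direct runoff: 0.0, 49.9, 119.6, 236.3, 131.4, 73.1, 40.7, 22.6, 12.6, 7.0, 0.0 cfs; ΣQ_DR = 693.2 cfs.
V = ΣQ_DR · Δt = 693.2 × 900 s = 6.239 × 10^5 ft³.
Over A = 0.222 mi², depth = V / A = 1.21 in.

d ≈ 1.21 in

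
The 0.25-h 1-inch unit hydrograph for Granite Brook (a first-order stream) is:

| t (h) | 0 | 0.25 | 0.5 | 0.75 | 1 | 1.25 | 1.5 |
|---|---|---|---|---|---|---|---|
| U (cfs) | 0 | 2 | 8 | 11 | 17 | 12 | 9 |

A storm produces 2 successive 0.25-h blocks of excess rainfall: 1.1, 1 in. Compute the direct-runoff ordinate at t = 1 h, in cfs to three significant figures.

Q ≈ 29.7 cfs

By discrete convolution, Q_j = Σ (P_i / 1 in) · U_{j−i}.
At t = 1 h (j=4): Q = (1.1/1)·17 + (1/1)·11 = 29.7 cfs.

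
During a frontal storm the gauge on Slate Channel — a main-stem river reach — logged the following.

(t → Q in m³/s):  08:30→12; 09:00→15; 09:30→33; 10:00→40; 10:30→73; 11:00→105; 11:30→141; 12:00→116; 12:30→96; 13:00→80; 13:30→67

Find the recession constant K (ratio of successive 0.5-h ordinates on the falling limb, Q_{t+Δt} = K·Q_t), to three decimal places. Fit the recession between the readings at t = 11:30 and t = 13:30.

Using the recession-limb readings at t = 11:30 and t = 13:30: Q falls from 141 to 67 m³/s over 4 intervals.
K = (Q₂/Q₁)^(1/4) = (67/141)^(1/4) = 0.830.

K ≈ 0.830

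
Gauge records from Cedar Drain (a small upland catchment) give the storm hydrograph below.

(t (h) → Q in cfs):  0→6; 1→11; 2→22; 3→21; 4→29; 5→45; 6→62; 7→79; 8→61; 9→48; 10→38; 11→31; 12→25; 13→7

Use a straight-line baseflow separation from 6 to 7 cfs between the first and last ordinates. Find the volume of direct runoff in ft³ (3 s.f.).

Direct-runoff ordinates (Q − Q_b): 0.00, 4.92, 15.85, 14.77, 22.69, 38.62, 55.54, 72.46, 54.38, 41.31, 31.23, 24.15, 18.08, 0.00 cfs.
ΣQ_DR = 394.0 cfs.
With Δt = 1 h = 3600 s, V = ΣQ_DR · Δt = 394.0 × 3600 = 1.42 × 10^6 ft³.

V ≈ 1.42 × 10^6 ft³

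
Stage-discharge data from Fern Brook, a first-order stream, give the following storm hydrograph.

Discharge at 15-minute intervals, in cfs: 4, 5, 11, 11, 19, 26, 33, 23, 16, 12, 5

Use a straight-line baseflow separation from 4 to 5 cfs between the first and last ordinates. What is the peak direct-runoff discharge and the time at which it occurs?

Subtracting baseflow gives direct-runoff ordinates: 0.00, 0.90, 6.80, 6.70, 14.60, 21.50, 28.40, 18.30, 11.20, 7.10, 0.00 cfs.
The maximum is 28.40 cfs, occurring at the reading for t = 1.5 h.

Q_p = 28.40 cfs at t = 1.5 h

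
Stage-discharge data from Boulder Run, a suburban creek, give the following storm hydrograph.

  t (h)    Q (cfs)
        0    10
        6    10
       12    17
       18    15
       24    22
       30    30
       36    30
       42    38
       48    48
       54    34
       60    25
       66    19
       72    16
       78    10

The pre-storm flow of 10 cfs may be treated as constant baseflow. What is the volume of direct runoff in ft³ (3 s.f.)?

Direct-runoff ordinates (Q − Q_b): 0.0, 0.0, 7.0, 5.0, 12.0, 20.0, 20.0, 28.0, 38.0, 24.0, 15.0, 9.0, 6.0, 0.0 cfs.
ΣQ_DR = 184.0 cfs.
With Δt = 6 h = 21600 s, V = ΣQ_DR · Δt = 184.0 × 21600 = 3.97 × 10^6 ft³.

V ≈ 3.97 × 10^6 ft³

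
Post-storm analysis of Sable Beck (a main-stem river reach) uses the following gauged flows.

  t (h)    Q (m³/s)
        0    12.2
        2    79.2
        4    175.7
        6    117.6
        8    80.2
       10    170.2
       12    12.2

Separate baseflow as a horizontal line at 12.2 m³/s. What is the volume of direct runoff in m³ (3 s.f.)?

Direct-runoff ordinates (Q − Q_b): 0.0, 67.0, 163.5, 105.4, 68.0, 158.0, 0.0 m³/s.
ΣQ_DR = 561.9 m³/s.
With Δt = 2 h = 7200 s, V = ΣQ_DR · Δt = 561.9 × 7200 = 4.05 × 10^6 m³.

V ≈ 4.05 × 10^6 m³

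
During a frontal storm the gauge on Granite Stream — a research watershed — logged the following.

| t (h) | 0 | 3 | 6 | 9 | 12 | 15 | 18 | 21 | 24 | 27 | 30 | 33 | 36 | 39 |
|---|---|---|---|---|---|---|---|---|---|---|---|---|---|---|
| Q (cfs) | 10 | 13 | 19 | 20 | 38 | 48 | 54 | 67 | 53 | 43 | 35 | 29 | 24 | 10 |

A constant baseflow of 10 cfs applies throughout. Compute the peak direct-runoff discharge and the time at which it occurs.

Subtracting baseflow gives direct-runoff ordinates: 0.0, 3.0, 9.0, 10.0, 28.0, 38.0, 44.0, 57.0, 43.0, 33.0, 25.0, 19.0, 14.0, 0.0 cfs.
The maximum is 57.0 cfs, occurring at the reading for t = 21 h.

Q_p = 57.0 cfs at t = 21 h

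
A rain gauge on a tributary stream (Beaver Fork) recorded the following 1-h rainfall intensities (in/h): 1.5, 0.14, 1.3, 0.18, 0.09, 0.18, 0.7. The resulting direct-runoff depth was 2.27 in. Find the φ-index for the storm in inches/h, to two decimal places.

φ ≈ 0.41 in/h

Only the 3 blocks with intensity above φ contribute runoff: 1.5, 1.3, 0.7 in/h.
Σ(I−φ)·Δt = d  ⇒  (1.5+1.3+0.7 − 3φ)·1 = 2.27
φ = (3.500 − 2.27/1) / 3 = 0.41 in/h.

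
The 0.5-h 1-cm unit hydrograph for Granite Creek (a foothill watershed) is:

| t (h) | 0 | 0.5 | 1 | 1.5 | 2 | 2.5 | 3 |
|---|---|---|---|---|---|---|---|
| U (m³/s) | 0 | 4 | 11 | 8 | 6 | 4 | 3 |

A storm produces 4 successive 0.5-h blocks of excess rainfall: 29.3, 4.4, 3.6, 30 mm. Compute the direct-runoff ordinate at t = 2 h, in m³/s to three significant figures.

Q ≈ 37.1 m³/s

By discrete convolution, Q_j = Σ (P_i / 10 mm) · U_{j−i}.
At t = 2 h (j=4): Q = (29.3/10)·6 + (4.4/10)·8 + (3.6/10)·11 + (30/10)·4 = 37.1 m³/s.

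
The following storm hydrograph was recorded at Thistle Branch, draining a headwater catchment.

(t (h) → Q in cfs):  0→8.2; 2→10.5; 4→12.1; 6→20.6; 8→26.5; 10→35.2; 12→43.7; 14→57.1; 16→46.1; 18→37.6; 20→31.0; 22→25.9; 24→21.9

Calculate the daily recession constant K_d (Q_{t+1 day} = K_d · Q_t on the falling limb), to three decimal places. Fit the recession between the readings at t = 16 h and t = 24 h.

Between t = 16 h and t = 24 h the flow falls from 46.1 to 21.9 cfs over 4×2 h = 8 h.
Per-interval ratio K = (21.9/46.1)^(1/4) = 0.8302; K_d = K^(24/2) = 0.107.

K_d ≈ 0.107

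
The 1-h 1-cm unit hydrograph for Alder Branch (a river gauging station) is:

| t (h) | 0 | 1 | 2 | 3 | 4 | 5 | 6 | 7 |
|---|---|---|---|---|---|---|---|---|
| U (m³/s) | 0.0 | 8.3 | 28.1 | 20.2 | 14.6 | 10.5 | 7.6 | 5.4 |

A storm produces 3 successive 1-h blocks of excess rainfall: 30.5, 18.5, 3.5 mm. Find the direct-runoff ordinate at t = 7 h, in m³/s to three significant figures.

Q ≈ 34.2 m³/s

By discrete convolution, Q_j = Σ (P_i / 10 mm) · U_{j−i}.
At t = 7 h (j=7): Q = (30.5/10)·5.4 + (18.5/10)·7.6 + (3.5/10)·10.5 = 34.2 m³/s.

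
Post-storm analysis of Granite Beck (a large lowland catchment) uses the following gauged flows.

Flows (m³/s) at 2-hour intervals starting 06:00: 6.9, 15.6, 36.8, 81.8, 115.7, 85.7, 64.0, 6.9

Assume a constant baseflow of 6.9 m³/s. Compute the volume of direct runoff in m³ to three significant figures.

V ≈ 2.58 × 10^6 m³

Direct-runoff ordinates (Q − Q_b): 0.0, 8.7, 29.9, 74.9, 108.8, 78.8, 57.1, 0.0 m³/s.
ΣQ_DR = 358.2 m³/s.
With Δt = 2 h = 7200 s, V = ΣQ_DR · Δt = 358.2 × 7200 = 2.58 × 10^6 m³.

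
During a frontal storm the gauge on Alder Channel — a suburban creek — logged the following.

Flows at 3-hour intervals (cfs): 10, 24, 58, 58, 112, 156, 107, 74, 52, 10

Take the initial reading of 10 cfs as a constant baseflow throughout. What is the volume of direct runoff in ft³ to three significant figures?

V ≈ 6.06 × 10^6 ft³

Direct-runoff ordinates (Q − Q_b): 0.0, 14.0, 48.0, 48.0, 102.0, 146.0, 97.0, 64.0, 42.0, 0.0 cfs.
ΣQ_DR = 561.0 cfs.
With Δt = 3 h = 10800 s, V = ΣQ_DR · Δt = 561.0 × 10800 = 6.06 × 10^6 ft³.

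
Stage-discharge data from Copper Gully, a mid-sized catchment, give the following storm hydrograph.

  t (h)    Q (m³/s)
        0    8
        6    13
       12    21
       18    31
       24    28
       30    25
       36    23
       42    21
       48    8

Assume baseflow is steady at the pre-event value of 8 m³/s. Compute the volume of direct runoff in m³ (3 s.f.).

Direct-runoff ordinates (Q − Q_b): 0.0, 5.0, 13.0, 23.0, 20.0, 17.0, 15.0, 13.0, 0.0 m³/s.
ΣQ_DR = 106.0 m³/s.
With Δt = 6 h = 21600 s, V = ΣQ_DR · Δt = 106.0 × 21600 = 2.29 × 10^6 m³.

V ≈ 2.29 × 10^6 m³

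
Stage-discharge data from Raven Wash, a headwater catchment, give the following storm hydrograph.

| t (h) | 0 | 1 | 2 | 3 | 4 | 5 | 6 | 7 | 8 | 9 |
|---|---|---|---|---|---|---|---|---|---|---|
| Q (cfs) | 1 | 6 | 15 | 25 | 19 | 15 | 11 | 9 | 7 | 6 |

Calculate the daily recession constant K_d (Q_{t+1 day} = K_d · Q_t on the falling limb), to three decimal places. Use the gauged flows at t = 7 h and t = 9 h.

Between t = 7 h and t = 9 h the flow falls from 9 to 6 cfs over 2×1 h = 2 h.
Per-interval ratio K = (6/9)^(1/2) = 0.8165; K_d = K^(24/1) = 0.008.

K_d ≈ 0.008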